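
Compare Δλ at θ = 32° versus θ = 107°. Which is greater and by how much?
107° produces the larger shift by a factor of 8.505

Calculate both shifts using Δλ = λ_C(1 - cos θ):

For θ₁ = 32°:
Δλ₁ = 2.4263 × (1 - cos(32°))
Δλ₁ = 2.4263 × 0.1520
Δλ₁ = 0.3687 pm

For θ₂ = 107°:
Δλ₂ = 2.4263 × (1 - cos(107°))
Δλ₂ = 2.4263 × 1.2924
Δλ₂ = 3.1357 pm

The 107° angle produces the larger shift.
Ratio: 3.1357/0.3687 = 8.505

(Intermediate values are shown rounded; full precision is carried through to the final answer.)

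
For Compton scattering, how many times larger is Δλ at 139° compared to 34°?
139° produces the larger shift by a factor of 10.264

Calculate both shifts using Δλ = λ_C(1 - cos θ):

For θ₁ = 34°:
Δλ₁ = 2.4263 × (1 - cos(34°))
Δλ₁ = 2.4263 × 0.1710
Δλ₁ = 0.4148 pm

For θ₂ = 139°:
Δλ₂ = 2.4263 × (1 - cos(139°))
Δλ₂ = 2.4263 × 1.7547
Δλ₂ = 4.2575 pm

The 139° angle produces the larger shift.
Ratio: 4.2575/0.4148 = 10.264

(Intermediate values are shown rounded; full precision is carried through to the final answer.)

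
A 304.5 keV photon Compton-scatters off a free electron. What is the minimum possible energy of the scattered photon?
138.9280 keV (at θ = 180°)

The scattered photon has minimum energy when its wavelength is maximum, i.e., when the Compton shift Δλ = λ_C(1 − cos θ) is maximum. This occurs at θ = 180° (backscattering), giving Δλ_max = 2λ_C = 4.8526 pm.

Initial wavelength: λ₀ = hc/E₀ = 4.0717 pm
Maximum final wavelength: λ'_max = λ₀ + 2λ_C = 4.0717 + 4.8526 = 8.9244 pm
Minimum final energy: E'_min = hc/λ'_max = 138.9280 keV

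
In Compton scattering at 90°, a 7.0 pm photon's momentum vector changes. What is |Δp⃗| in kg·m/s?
1.1790e-22 kg·m/s

Photon momentum magnitude is p = h/λ.

Initial momentum:
p₀ = h/λ = 6.6261e-34/7.0000e-12 = 9.4658e-23 kg·m/s

After scattering:
λ' = λ + Δλ = 7.0 + 2.4263 = 9.4263 pm
p' = h/λ' = 6.6261e-34/9.4263e-12 = 7.0293e-23 kg·m/s

Momentum is a vector; the scattered photon's direction makes angle θ = 90° with the incident direction. The magnitude of the vector change Δp⃗ = p⃗₀ − p⃗' is found from the law of cosines:
|Δp⃗|² = p₀² + p'² − 2p₀p'cos θ
|Δp⃗|² = (9.4658e-23)² + (7.0293e-23)² − 2·9.4658e-23·7.0293e-23·cos(90°)
|Δp⃗| = 1.1790e-22 kg·m/s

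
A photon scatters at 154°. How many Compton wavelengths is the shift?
1.8988 λ_C

The Compton shift formula is:
Δλ = λ_C(1 - cos θ)

Dividing both sides by λ_C:
Δλ/λ_C = 1 - cos θ

For θ = 154°:
Δλ/λ_C = 1 - cos(154°)
Δλ/λ_C = 1 - -0.8988
Δλ/λ_C = 1.8988

This means the shift is 1.8988 × λ_C = 4.6071 pm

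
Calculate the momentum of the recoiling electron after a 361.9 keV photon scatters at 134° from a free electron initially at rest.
2.6221e-22 kg·m/s

The electron is initially at rest, so by conservation of momentum:
p⃗_e = p⃗₀ − p⃗'  (incident photon momentum minus scattered photon momentum)

Photon momentum magnitudes (p = h/λ = E/c):
λ₀ = hc/E₀ = 3.4259 pm → p₀ = h/λ₀ = 1.9341e-22 kg·m/s
Δλ = λ_C(1 − cos 134°) = 4.1118 pm
λ' = 7.5377 pm → p' = h/λ' = 8.7906e-23 kg·m/s

The scattered photon makes angle θ = 134° with the incident direction, so by the law of cosines:
|p⃗_e|² = p₀² + p'² − 2p₀p'cos θ
|p⃗_e|² = (1.9341e-22)² + (8.7906e-23)² − 2·1.9341e-22·8.7906e-23·cos(134°)
|p⃗_e| = 2.6221e-22 kg·m/s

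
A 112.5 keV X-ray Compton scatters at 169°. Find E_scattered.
78.3279 keV

First convert energy to wavelength:
λ = hc/E, with hc ≈ 1239.842 keV·pm (i.e. 1239.842 eV·nm)

For E = 112.5 keV = 112500 eV:
λ = 1239.842 keV·pm / 112.5 keV
λ = 11.0208 pm

Calculate the Compton shift:
Δλ = λ_C(1 - cos(169°)) = 2.4263 × 1.9816
Δλ = 4.8080 pm

Final wavelength:
λ' = 11.0208 + 4.8080 = 15.8289 pm

Final energy:
E' = hc/λ' = 1239.842 / 15.8289 = 78.3279 keV

(Intermediate values are shown rounded; full precision is carried through to the final answer.)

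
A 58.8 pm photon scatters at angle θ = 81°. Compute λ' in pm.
60.8468 pm

Using the Compton scattering formula:
λ' = λ + Δλ = λ + λ_C(1 - cos θ)

Given:
- Initial wavelength λ = 58.8 pm
- Scattering angle θ = 81°
- Compton wavelength λ_C ≈ 2.4263 pm

Calculate the shift:
Δλ = 2.4263 × (1 - cos(81°))
Δλ = 2.4263 × 0.8436
Δλ = 2.0468 pm

Final wavelength:
λ' = 58.8 + 2.0468 = 60.8468 pm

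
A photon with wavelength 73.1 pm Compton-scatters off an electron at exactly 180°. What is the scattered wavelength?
77.9526 pm

Using the Compton formula: λ' = λ + λ_C(1 − cos θ)

For θ = 180°, cos θ = -1 (exact) = -1.0000, so:
1 − cos 180° = 1 − (-1) = 2.0000

Δλ = λ_C × 2.0000 = 2.4263 × 2.0000 = 4.8526 pm

λ' = 73.1 + 4.8526 = 77.9526 pm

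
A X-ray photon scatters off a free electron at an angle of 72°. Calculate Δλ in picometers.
1.6765 pm

Using the Compton scattering formula:
Δλ = λ_C(1 - cos θ)

where λ_C = h/(m_e·c) ≈ 2.4263 pm is the Compton wavelength of an electron.

For θ = 72°:
cos(72°) = 0.3090
1 - cos(72°) = 0.6910

Δλ = 2.4263 × 0.6910
Δλ = 1.6765 pm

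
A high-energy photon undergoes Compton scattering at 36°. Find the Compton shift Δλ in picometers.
0.4634 pm

Using the Compton scattering formula:
Δλ = λ_C(1 - cos θ)

where λ_C = h/(m_e·c) ≈ 2.4263 pm is the Compton wavelength of an electron.

For θ = 36°:
cos(36°) = 0.8090
1 - cos(36°) = 0.1910

Δλ = 2.4263 × 0.1910
Δλ = 0.4634 pm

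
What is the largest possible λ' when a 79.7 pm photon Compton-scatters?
84.5526 pm (at θ = 180°)

The Compton shift is Δλ = λ_C(1 − cos θ).

Since cos θ ranges from −1 to 1, the factor (1 − cos θ) ranges from 0 to 2; the maximum shift occurs at θ = 180° (backscattering):
Δλ_max = 2λ_C = 2 × 2.4263 pm = 4.8526 pm

Maximum scattered wavelength:
λ'_max = λ₀ + Δλ_max = 79.7 + 4.8526 = 84.5526 pm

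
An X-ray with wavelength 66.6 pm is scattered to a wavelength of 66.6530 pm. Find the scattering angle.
12.00°

First find the wavelength shift:
Δλ = λ' - λ = 66.6530 - 66.6 = 0.0530 pm

Using Δλ = λ_C(1 - cos θ), with λ_C = h/(m_e·c) ≈ 2.42631024 pm:
cos θ = 1 - Δλ/λ_C
cos θ = 1 - 0.0530/2.42631024
cos θ = 0.978156

θ = arccos(0.978156)
θ = 12.00°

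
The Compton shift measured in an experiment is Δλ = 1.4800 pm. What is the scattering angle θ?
67.04°

From the Compton formula Δλ = λ_C(1 - cos θ), we can solve for θ:

cos θ = 1 - Δλ/λ_C

Given:
- Δλ = 1.4800 pm
- λ_C = h/(m_e·c) ≈ 2.42631024 pm

cos θ = 1 - 1.4800/2.42631024
cos θ = 1 - 0.609980
cos θ = 0.390020

θ = arccos(0.390020)
θ = 67.04°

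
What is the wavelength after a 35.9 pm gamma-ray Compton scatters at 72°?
37.5765 pm

Using the Compton scattering formula:
λ' = λ + Δλ = λ + λ_C(1 - cos θ)

Given:
- Initial wavelength λ = 35.9 pm
- Scattering angle θ = 72°
- Compton wavelength λ_C ≈ 2.4263 pm

Calculate the shift:
Δλ = 2.4263 × (1 - cos(72°))
Δλ = 2.4263 × 0.6910
Δλ = 1.6765 pm

Final wavelength:
λ' = 35.9 + 1.6765 = 37.5765 pm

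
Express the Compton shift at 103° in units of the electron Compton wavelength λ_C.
1.2250 λ_C

The Compton shift formula is:
Δλ = λ_C(1 - cos θ)

Dividing both sides by λ_C:
Δλ/λ_C = 1 - cos θ

For θ = 103°:
Δλ/λ_C = 1 - cos(103°)
Δλ/λ_C = 1 - -0.2250
Δλ/λ_C = 1.2250

This means the shift is 1.2250 × λ_C = 2.9721 pm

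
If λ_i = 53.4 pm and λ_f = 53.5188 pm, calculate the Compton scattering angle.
18.00°

First find the wavelength shift:
Δλ = λ' - λ = 53.5188 - 53.4 = 0.1188 pm

Using Δλ = λ_C(1 - cos θ), with λ_C = h/(m_e·c) ≈ 2.42631024 pm:
cos θ = 1 - Δλ/λ_C
cos θ = 1 - 0.1188/2.42631024
cos θ = 0.951037

θ = arccos(0.951037)
θ = 18.00°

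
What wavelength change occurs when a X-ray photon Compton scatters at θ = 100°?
2.8476 pm

Using the Compton scattering formula:
Δλ = λ_C(1 - cos θ)

where λ_C = h/(m_e·c) ≈ 2.4263 pm is the Compton wavelength of an electron.

For θ = 100°:
cos(100°) = -0.1736
1 - cos(100°) = 1.1736

Δλ = 2.4263 × 1.1736
Δλ = 2.8476 pm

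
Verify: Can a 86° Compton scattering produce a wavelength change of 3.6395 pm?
No, inconsistent

Calculate the expected shift for θ = 86°:

Δλ_expected = λ_C(1 - cos(86°))
Δλ_expected = 2.4263 × (1 - cos(86°))
Δλ_expected = 2.4263 × 0.9302
Δλ_expected = 2.2571 pm

Given shift: 3.6395 pm
Expected shift: 2.2571 pm
Difference: 1.3824 pm

The values do not match. The given shift corresponds to θ ≈ 120.0°, not 86°.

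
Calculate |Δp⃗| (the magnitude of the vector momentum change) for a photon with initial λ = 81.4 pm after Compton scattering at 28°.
3.9318e-24 kg·m/s

Photon momentum magnitude is p = h/λ.

Initial momentum:
p₀ = h/λ = 6.6261e-34/8.1400e-11 = 8.1401e-24 kg·m/s

After scattering:
λ' = λ + Δλ = 81.4 + 0.2840 = 81.6840 pm
p' = h/λ' = 6.6261e-34/8.1684e-11 = 8.1118e-24 kg·m/s

Momentum is a vector; the scattered photon's direction makes angle θ = 28° with the incident direction. The magnitude of the vector change Δp⃗ = p⃗₀ − p⃗' is found from the law of cosines:
|Δp⃗|² = p₀² + p'² − 2p₀p'cos θ
|Δp⃗|² = (8.1401e-24)² + (8.1118e-24)² − 2·8.1401e-24·8.1118e-24·cos(28°)
|Δp⃗| = 3.9318e-24 kg·m/s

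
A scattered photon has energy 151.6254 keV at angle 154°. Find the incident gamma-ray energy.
347.3001 keV

Convert final energy to wavelength (hc ≈ 1239.842 keV·pm):
λ' = hc/E' = 1239.842 / 151.6254 = 8.1770 pm

Calculate the Compton shift:
Δλ = λ_C(1 - cos(154°))
Δλ = 2.4263 × (1 - cos(154°))
Δλ = 4.6071 pm

Initial wavelength:
λ = λ' - Δλ = 8.1770 - 4.6071 = 3.5699 pm

Initial energy:
E = hc/λ = 1239.842 / 3.5699 = 347.3001 keV

(Intermediate values are shown rounded; full precision is carried through to the final answer.)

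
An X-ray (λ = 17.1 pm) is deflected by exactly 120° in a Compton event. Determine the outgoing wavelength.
20.7395 pm

Using the Compton formula: λ' = λ + λ_C(1 − cos θ)

For θ = 120°, cos θ = -1/2 (exact) = -0.5000, so:
1 − cos 120° = 1 − (-1/2) = 1.5000

Δλ = λ_C × 1.5000 = 2.4263 × 1.5000 = 3.6395 pm

λ' = 17.1 + 3.6395 = 20.7395 pm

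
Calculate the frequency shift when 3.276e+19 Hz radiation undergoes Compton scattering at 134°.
1.016e+19 Hz (decrease)

Convert frequency to wavelength (c = 299792458 m/s):
λ₀ = c/f₀ = 299792458/3.276e+19 = 9.1511739e-12 m = 9.1512 pm

Calculate Compton shift:
Δλ = λ_C(1 - cos(134°)) = 4.1118 pm

Final wavelength:
λ' = λ₀ + Δλ = 9.1512 + 4.1118 = 13.2629 pm

Final frequency:
f' = c/λ' = 299792458/1.3262941e-11 = 2.2603769e+19 Hz

Frequency shift (decrease):
Δf = f₀ - f' = 3.276e+19 - 2.2603769e+19 = 1.016e+19 Hz

(Intermediate values are shown rounded; full precision is carried through to the final answer.)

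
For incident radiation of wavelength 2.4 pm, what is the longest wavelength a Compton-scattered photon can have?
7.2526 pm (at θ = 180°)

The Compton shift is Δλ = λ_C(1 − cos θ).

Since cos θ ranges from −1 to 1, the factor (1 − cos θ) ranges from 0 to 2; the maximum shift occurs at θ = 180° (backscattering):
Δλ_max = 2λ_C = 2 × 2.4263 pm = 4.8526 pm

Maximum scattered wavelength:
λ'_max = λ₀ + Δλ_max = 2.4 + 4.8526 = 7.2526 pm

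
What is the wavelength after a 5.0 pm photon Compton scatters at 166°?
9.7805 pm

Using the Compton scattering formula:
λ' = λ + Δλ = λ + λ_C(1 - cos θ)

Given:
- Initial wavelength λ = 5.0 pm
- Scattering angle θ = 166°
- Compton wavelength λ_C ≈ 2.4263 pm

Calculate the shift:
Δλ = 2.4263 × (1 - cos(166°))
Δλ = 2.4263 × 1.9703
Δλ = 4.7805 pm

Final wavelength:
λ' = 5.0 + 4.7805 = 9.7805 pm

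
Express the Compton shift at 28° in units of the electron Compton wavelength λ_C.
0.1171 λ_C

The Compton shift formula is:
Δλ = λ_C(1 - cos θ)

Dividing both sides by λ_C:
Δλ/λ_C = 1 - cos θ

For θ = 28°:
Δλ/λ_C = 1 - cos(28°)
Δλ/λ_C = 1 - 0.8829
Δλ/λ_C = 0.1171

This means the shift is 0.1171 × λ_C = 0.2840 pm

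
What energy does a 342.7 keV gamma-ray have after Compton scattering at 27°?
319.3563 keV

First convert energy to wavelength:
λ = hc/E, with hc ≈ 1239.842 keV·pm (i.e. 1239.842 eV·nm)

For E = 342.7 keV = 342700 eV:
λ = 1239.842 keV·pm / 342.7 keV
λ = 3.6179 pm

Calculate the Compton shift:
Δλ = λ_C(1 - cos(27°)) = 2.4263 × 0.1090
Δλ = 0.2645 pm

Final wavelength:
λ' = 3.6179 + 0.2645 = 3.8823 pm

Final energy:
E' = hc/λ' = 1239.842 / 3.8823 = 319.3563 keV

(Intermediate values are shown rounded; full precision is carried through to the final answer.)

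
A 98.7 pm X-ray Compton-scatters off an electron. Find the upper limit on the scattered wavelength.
103.5526 pm (at θ = 180°)

The Compton shift is Δλ = λ_C(1 − cos θ).

Since cos θ ranges from −1 to 1, the factor (1 − cos θ) ranges from 0 to 2; the maximum shift occurs at θ = 180° (backscattering):
Δλ_max = 2λ_C = 2 × 2.4263 pm = 4.8526 pm

Maximum scattered wavelength:
λ'_max = λ₀ + Δλ_max = 98.7 + 4.8526 = 103.5526 pm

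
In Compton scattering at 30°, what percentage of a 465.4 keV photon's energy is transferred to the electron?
0.1087 (or 10.87%)

Calculate initial and final photon energies:

Initial: E₀ = 465.4 keV → λ₀ = 2.6640 pm
Compton shift: Δλ = 0.3251 pm
Final wavelength: λ' = 2.9891 pm
Final energy: E' = 414.7878 keV

Fractional energy loss:
(E₀ - E')/E₀ = (465.4000 - 414.7878)/465.4000
= 50.6122/465.4000
= 0.1087
= 10.87%

(Intermediate values are shown rounded; full precision is carried through to the final answer.)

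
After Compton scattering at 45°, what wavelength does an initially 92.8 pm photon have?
93.5106 pm

Using the Compton formula: λ' = λ + λ_C(1 − cos θ)

For θ = 45°, cos θ = √2/2 (exact) ≈ 0.7071, so:
1 − cos 45° = 1 − (√2/2) ≈ 0.2929

Δλ = λ_C × 0.2929 = 2.4263 × 0.2929 = 0.7106 pm

λ' = 92.8 + 0.7106 = 93.5106 pm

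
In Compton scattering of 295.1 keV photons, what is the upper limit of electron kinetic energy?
158.1622 keV

Maximum energy transfer occurs at θ = 180° (backscattering).

Initial photon: E₀ = 295.1 keV → λ₀ = 4.2014 pm

Maximum Compton shift (at 180°):
Δλ_max = 2λ_C = 2 × 2.4263 = 4.8526 pm

Final wavelength:
λ' = 4.2014 + 4.8526 = 9.0541 pm

Minimum photon energy (maximum energy to electron):
E'_min = hc/λ' = 136.9378 keV

Maximum electron kinetic energy:
K_max = E₀ - E'_min = 295.1000 - 136.9378 = 158.1622 keV

(Intermediate values are shown rounded; full precision is carried through to the final answer.)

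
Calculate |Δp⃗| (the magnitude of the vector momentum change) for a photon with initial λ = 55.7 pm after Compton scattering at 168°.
2.2723e-23 kg·m/s

Photon momentum magnitude is p = h/λ.

Initial momentum:
p₀ = h/λ = 6.6261e-34/5.5700e-11 = 1.1896e-23 kg·m/s

After scattering:
λ' = λ + Δλ = 55.7 + 4.7996 = 60.4996 pm
p' = h/λ' = 6.6261e-34/6.0500e-11 = 1.0952e-23 kg·m/s

Momentum is a vector; the scattered photon's direction makes angle θ = 168° with the incident direction. The magnitude of the vector change Δp⃗ = p⃗₀ − p⃗' is found from the law of cosines:
|Δp⃗|² = p₀² + p'² − 2p₀p'cos θ
|Δp⃗|² = (1.1896e-23)² + (1.0952e-23)² − 2·1.1896e-23·1.0952e-23·cos(168°)
|Δp⃗| = 2.2723e-23 kg·m/s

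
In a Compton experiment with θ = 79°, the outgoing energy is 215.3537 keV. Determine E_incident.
326.7999 keV

Convert final energy to wavelength (hc ≈ 1239.842 keV·pm):
λ' = hc/E' = 1239.842 / 215.3537 = 5.7572 pm

Calculate the Compton shift:
Δλ = λ_C(1 - cos(79°))
Δλ = 2.4263 × (1 - cos(79°))
Δλ = 1.9633 pm

Initial wavelength:
λ = λ' - Δλ = 5.7572 - 1.9633 = 3.7939 pm

Initial energy:
E = hc/λ = 1239.842 / 3.7939 = 326.7999 keV

(Intermediate values are shown rounded; full precision is carried through to the final answer.)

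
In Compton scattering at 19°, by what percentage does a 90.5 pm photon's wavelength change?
0.1461%

Calculate the Compton shift:
Δλ = λ_C(1 - cos(19°))
Δλ = 2.4263 × (1 - cos(19°))
Δλ = 2.4263 × 0.0545
Δλ = 0.1322 pm

Percentage change:
(Δλ/λ₀) × 100 = (0.1322/90.5) × 100
= 0.1461%

(Intermediate values are shown rounded; full precision is carried through to the final answer.)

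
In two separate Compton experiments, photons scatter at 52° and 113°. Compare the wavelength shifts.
113° produces the larger shift by a factor of 3.619

Calculate both shifts using Δλ = λ_C(1 - cos θ):

For θ₁ = 52°:
Δλ₁ = 2.4263 × (1 - cos(52°))
Δλ₁ = 2.4263 × 0.3843
Δλ₁ = 0.9325 pm

For θ₂ = 113°:
Δλ₂ = 2.4263 × (1 - cos(113°))
Δλ₂ = 2.4263 × 1.3907
Δλ₂ = 3.3743 pm

The 113° angle produces the larger shift.
Ratio: 3.3743/0.9325 = 3.619

(Intermediate values are shown rounded; full precision is carried through to the final answer.)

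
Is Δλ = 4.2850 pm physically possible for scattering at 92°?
No, inconsistent

Calculate the expected shift for θ = 92°:

Δλ_expected = λ_C(1 - cos(92°))
Δλ_expected = 2.4263 × (1 - cos(92°))
Δλ_expected = 2.4263 × 1.0349
Δλ_expected = 2.5110 pm

Given shift: 4.2850 pm
Expected shift: 2.5110 pm
Difference: 1.7740 pm

The values do not match. The given shift corresponds to θ ≈ 140.0°, not 92°.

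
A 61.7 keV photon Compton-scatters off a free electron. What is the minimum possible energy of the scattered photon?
49.6984 keV (at θ = 180°)

The scattered photon has minimum energy when its wavelength is maximum, i.e., when the Compton shift Δλ = λ_C(1 − cos θ) is maximum. This occurs at θ = 180° (backscattering), giving Δλ_max = 2λ_C = 4.8526 pm.

Initial wavelength: λ₀ = hc/E₀ = 20.0947 pm
Maximum final wavelength: λ'_max = λ₀ + 2λ_C = 20.0947 + 4.8526 = 24.9473 pm
Minimum final energy: E'_min = hc/λ'_max = 49.6984 keV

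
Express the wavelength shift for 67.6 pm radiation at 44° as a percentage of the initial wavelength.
1.0074%

Calculate the Compton shift:
Δλ = λ_C(1 - cos(44°))
Δλ = 2.4263 × (1 - cos(44°))
Δλ = 2.4263 × 0.2807
Δλ = 0.6810 pm

Percentage change:
(Δλ/λ₀) × 100 = (0.6810/67.6) × 100
= 1.0074%

(Intermediate values are shown rounded; full precision is carried through to the final answer.)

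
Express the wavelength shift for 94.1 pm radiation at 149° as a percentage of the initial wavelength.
4.7886%

Calculate the Compton shift:
Δλ = λ_C(1 - cos(149°))
Δλ = 2.4263 × (1 - cos(149°))
Δλ = 2.4263 × 1.8572
Δλ = 4.5061 pm

Percentage change:
(Δλ/λ₀) × 100 = (4.5061/94.1) × 100
= 4.7886%

(Intermediate values are shown rounded; full precision is carried through to the final answer.)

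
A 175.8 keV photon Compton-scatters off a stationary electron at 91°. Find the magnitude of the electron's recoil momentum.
1.1789e-22 kg·m/s

The electron is initially at rest, so by conservation of momentum:
p⃗_e = p⃗₀ − p⃗'  (incident photon momentum minus scattered photon momentum)

Photon momentum magnitudes (p = h/λ = E/c):
λ₀ = hc/E₀ = 7.0526 pm → p₀ = h/λ₀ = 9.3953e-23 kg·m/s
Δλ = λ_C(1 − cos 91°) = 2.4687 pm
λ' = 9.5212 pm → p' = h/λ' = 6.9593e-23 kg·m/s

The scattered photon makes angle θ = 91° with the incident direction, so by the law of cosines:
|p⃗_e|² = p₀² + p'² − 2p₀p'cos θ
|p⃗_e|² = (9.3953e-23)² + (6.9593e-23)² − 2·9.3953e-23·6.9593e-23·cos(91°)
|p⃗_e| = 1.1789e-22 kg·m/s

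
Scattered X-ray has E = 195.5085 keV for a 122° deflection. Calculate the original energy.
471.5002 keV

Convert final energy to wavelength (hc ≈ 1239.842 keV·pm):
λ' = hc/E' = 1239.842 / 195.5085 = 6.3416 pm

Calculate the Compton shift:
Δλ = λ_C(1 - cos(122°))
Δλ = 2.4263 × (1 - cos(122°))
Δλ = 3.7121 pm

Initial wavelength:
λ = λ' - Δλ = 6.3416 - 3.7121 = 2.6296 pm

Initial energy:
E = hc/λ = 1239.842 / 2.6296 = 471.5002 keV

(Intermediate values are shown rounded; full precision is carried through to the final answer.)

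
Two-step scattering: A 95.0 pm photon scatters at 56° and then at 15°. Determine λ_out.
96.1522 pm

Apply Compton shift twice:

First scattering at θ₁ = 56°:
Δλ₁ = λ_C(1 - cos(56°))
Δλ₁ = 2.4263 × 0.4408
Δλ₁ = 1.0695 pm

After first scattering:
λ₁ = 95.0 + 1.0695 = 96.0695 pm

Second scattering at θ₂ = 15°:
Δλ₂ = λ_C(1 - cos(15°))
Δλ₂ = 2.4263 × 0.0341
Δλ₂ = 0.0827 pm

Final wavelength:
λ₂ = 96.0695 + 0.0827 = 96.1522 pm

Total shift: Δλ_total = 1.0695 + 0.0827 = 1.1522 pm

(Intermediate values are shown rounded; full precision is carried through to the final answer.)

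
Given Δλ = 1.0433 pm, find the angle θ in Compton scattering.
55.25°

From the Compton formula Δλ = λ_C(1 - cos θ), we can solve for θ:

cos θ = 1 - Δλ/λ_C

Given:
- Δλ = 1.0433 pm
- λ_C = h/(m_e·c) ≈ 2.42631024 pm

cos θ = 1 - 1.0433/2.42631024
cos θ = 1 - 0.429994
cos θ = 0.570006

θ = arccos(0.570006)
θ = 55.25°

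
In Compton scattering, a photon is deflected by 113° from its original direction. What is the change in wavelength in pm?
3.3743 pm

Using the Compton scattering formula:
Δλ = λ_C(1 - cos θ)

where λ_C = h/(m_e·c) ≈ 2.4263 pm is the Compton wavelength of an electron.

For θ = 113°:
cos(113°) = -0.3907
1 - cos(113°) = 1.3907

Δλ = 2.4263 × 1.3907
Δλ = 3.3743 pm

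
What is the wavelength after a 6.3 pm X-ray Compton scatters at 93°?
8.8533 pm

Using the Compton scattering formula:
λ' = λ + Δλ = λ + λ_C(1 - cos θ)

Given:
- Initial wavelength λ = 6.3 pm
- Scattering angle θ = 93°
- Compton wavelength λ_C ≈ 2.4263 pm

Calculate the shift:
Δλ = 2.4263 × (1 - cos(93°))
Δλ = 2.4263 × 1.0523
Δλ = 2.5533 pm

Final wavelength:
λ' = 6.3 + 2.5533 = 8.8533 pm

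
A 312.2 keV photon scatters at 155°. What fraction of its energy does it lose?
0.5380 (or 53.80%)

Calculate initial and final photon energies:

Initial: E₀ = 312.2 keV → λ₀ = 3.9713 pm
Compton shift: Δλ = 4.6253 pm
Final wavelength: λ' = 8.5966 pm
Final energy: E' = 144.2247 keV

Fractional energy loss:
(E₀ - E')/E₀ = (312.2000 - 144.2247)/312.2000
= 167.9753/312.2000
= 0.5380
= 53.80%

(Intermediate values are shown rounded; full precision is carried through to the final answer.)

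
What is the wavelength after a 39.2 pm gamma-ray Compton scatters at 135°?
43.3420 pm

Using the Compton scattering formula:
λ' = λ + Δλ = λ + λ_C(1 - cos θ)

Given:
- Initial wavelength λ = 39.2 pm
- Scattering angle θ = 135°
- Compton wavelength λ_C ≈ 2.4263 pm

Calculate the shift:
Δλ = 2.4263 × (1 - cos(135°))
Δλ = 2.4263 × 1.7071
Δλ = 4.1420 pm

Final wavelength:
λ' = 39.2 + 4.1420 = 43.3420 pm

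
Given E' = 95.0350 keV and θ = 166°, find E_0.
150.0000 keV

Convert final energy to wavelength (hc ≈ 1239.842 keV·pm):
λ' = hc/E' = 1239.842 / 95.0350 = 13.0462 pm

Calculate the Compton shift:
Δλ = λ_C(1 - cos(166°))
Δλ = 2.4263 × (1 - cos(166°))
Δλ = 4.7805 pm

Initial wavelength:
λ = λ' - Δλ = 13.0462 - 4.7805 = 8.2656 pm

Initial energy:
E = hc/λ = 1239.842 / 8.2656 = 150.0000 keV

(Intermediate values are shown rounded; full precision is carried through to the final answer.)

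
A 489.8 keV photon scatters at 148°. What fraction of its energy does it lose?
0.6392 (or 63.92%)

Calculate initial and final photon energies:

Initial: E₀ = 489.8 keV → λ₀ = 2.5313 pm
Compton shift: Δλ = 4.4839 pm
Final wavelength: λ' = 7.0153 pm
Final energy: E' = 176.7350 keV

Fractional energy loss:
(E₀ - E')/E₀ = (489.8000 - 176.7350)/489.8000
= 313.0650/489.8000
= 0.6392
= 63.92%

(Intermediate values are shown rounded; full precision is carried through to the final answer.)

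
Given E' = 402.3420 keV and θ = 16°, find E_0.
415.0000 keV

Convert final energy to wavelength (hc ≈ 1239.842 keV·pm):
λ' = hc/E' = 1239.842 / 402.3420 = 3.0816 pm

Calculate the Compton shift:
Δλ = λ_C(1 - cos(16°))
Δλ = 2.4263 × (1 - cos(16°))
Δλ = 0.0940 pm

Initial wavelength:
λ = λ' - Δλ = 3.0816 - 0.0940 = 2.9876 pm

Initial energy:
E = hc/λ = 1239.842 / 2.9876 = 415.0000 keV

(Intermediate values are shown rounded; full precision is carried through to the final answer.)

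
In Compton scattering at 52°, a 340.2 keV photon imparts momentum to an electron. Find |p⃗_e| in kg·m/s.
1.4698e-22 kg·m/s

The electron is initially at rest, so by conservation of momentum:
p⃗_e = p⃗₀ − p⃗'  (incident photon momentum minus scattered photon momentum)

Photon momentum magnitudes (p = h/λ = E/c):
λ₀ = hc/E₀ = 3.6445 pm → p₀ = h/λ₀ = 1.8181e-22 kg·m/s
Δλ = λ_C(1 − cos 52°) = 0.9325 pm
λ' = 4.5770 pm → p' = h/λ' = 1.4477e-22 kg·m/s

The scattered photon makes angle θ = 52° with the incident direction, so by the law of cosines:
|p⃗_e|² = p₀² + p'² − 2p₀p'cos θ
|p⃗_e|² = (1.8181e-22)² + (1.4477e-22)² − 2·1.8181e-22·1.4477e-22·cos(52°)
|p⃗_e| = 1.4698e-22 kg·m/s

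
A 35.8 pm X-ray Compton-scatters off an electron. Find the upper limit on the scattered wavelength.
40.6526 pm (at θ = 180°)

The Compton shift is Δλ = λ_C(1 − cos θ).

Since cos θ ranges from −1 to 1, the factor (1 − cos θ) ranges from 0 to 2; the maximum shift occurs at θ = 180° (backscattering):
Δλ_max = 2λ_C = 2 × 2.4263 pm = 4.8526 pm

Maximum scattered wavelength:
λ'_max = λ₀ + Δλ_max = 35.8 + 4.8526 = 40.6526 pm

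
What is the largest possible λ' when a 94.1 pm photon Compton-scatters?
98.9526 pm (at θ = 180°)

The Compton shift is Δλ = λ_C(1 − cos θ).

Since cos θ ranges from −1 to 1, the factor (1 − cos θ) ranges from 0 to 2; the maximum shift occurs at θ = 180° (backscattering):
Δλ_max = 2λ_C = 2 × 2.4263 pm = 4.8526 pm

Maximum scattered wavelength:
λ'_max = λ₀ + Δλ_max = 94.1 + 4.8526 = 98.9526 pm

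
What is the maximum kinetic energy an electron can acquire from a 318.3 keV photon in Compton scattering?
176.5685 keV

Maximum energy transfer occurs at θ = 180° (backscattering).

Initial photon: E₀ = 318.3 keV → λ₀ = 3.8952 pm

Maximum Compton shift (at 180°):
Δλ_max = 2λ_C = 2 × 2.4263 = 4.8526 pm

Final wavelength:
λ' = 3.8952 + 4.8526 = 8.7478 pm

Minimum photon energy (maximum energy to electron):
E'_min = hc/λ' = 141.7315 keV

Maximum electron kinetic energy:
K_max = E₀ - E'_min = 318.3000 - 141.7315 = 176.5685 keV

(Intermediate values are shown rounded; full precision is carried through to the final answer.)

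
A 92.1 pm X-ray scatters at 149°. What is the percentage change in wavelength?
4.8926%

Calculate the Compton shift:
Δλ = λ_C(1 - cos(149°))
Δλ = 2.4263 × (1 - cos(149°))
Δλ = 2.4263 × 1.8572
Δλ = 4.5061 pm

Percentage change:
(Δλ/λ₀) × 100 = (4.5061/92.1) × 100
= 4.8926%

(Intermediate values are shown rounded; full precision is carried through to the final answer.)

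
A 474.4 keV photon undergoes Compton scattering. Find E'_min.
166.0625 keV (at θ = 180°)

The scattered photon has minimum energy when its wavelength is maximum, i.e., when the Compton shift Δλ = λ_C(1 − cos θ) is maximum. This occurs at θ = 180° (backscattering), giving Δλ_max = 2λ_C = 4.8526 pm.

Initial wavelength: λ₀ = hc/E₀ = 2.6135 pm
Maximum final wavelength: λ'_max = λ₀ + 2λ_C = 2.6135 + 4.8526 = 7.4661 pm
Minimum final energy: E'_min = hc/λ'_max = 166.0625 keV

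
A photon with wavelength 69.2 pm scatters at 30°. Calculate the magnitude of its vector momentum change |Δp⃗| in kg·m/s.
4.9451e-24 kg·m/s

Photon momentum magnitude is p = h/λ.

Initial momentum:
p₀ = h/λ = 6.6261e-34/6.9200e-11 = 9.5752e-24 kg·m/s

After scattering:
λ' = λ + Δλ = 69.2 + 0.3251 = 69.5251 pm
p' = h/λ' = 6.6261e-34/6.9525e-11 = 9.5305e-24 kg·m/s

Momentum is a vector; the scattered photon's direction makes angle θ = 30° with the incident direction. The magnitude of the vector change Δp⃗ = p⃗₀ − p⃗' is found from the law of cosines:
|Δp⃗|² = p₀² + p'² − 2p₀p'cos θ
|Δp⃗|² = (9.5752e-24)² + (9.5305e-24)² − 2·9.5752e-24·9.5305e-24·cos(30°)
|Δp⃗| = 4.9451e-24 kg·m/s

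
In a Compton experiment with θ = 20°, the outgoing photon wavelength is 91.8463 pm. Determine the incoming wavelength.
91.7000 pm

From λ' = λ + Δλ, we have λ = λ' - Δλ

First calculate the Compton shift:
Δλ = λ_C(1 - cos θ)
Δλ = 2.4263 × (1 - cos(20°))
Δλ = 2.4263 × 0.0603
Δλ = 0.1463 pm

Initial wavelength:
λ = λ' - Δλ
λ = 91.8463 - 0.1463
λ = 91.7000 pm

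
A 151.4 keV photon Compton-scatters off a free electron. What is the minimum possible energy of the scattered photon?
95.0668 keV (at θ = 180°)

The scattered photon has minimum energy when its wavelength is maximum, i.e., when the Compton shift Δλ = λ_C(1 − cos θ) is maximum. This occurs at θ = 180° (backscattering), giving Δλ_max = 2λ_C = 4.8526 pm.

Initial wavelength: λ₀ = hc/E₀ = 8.1892 pm
Maximum final wavelength: λ'_max = λ₀ + 2λ_C = 8.1892 + 4.8526 = 13.0418 pm
Minimum final energy: E'_min = hc/λ'_max = 95.0668 keV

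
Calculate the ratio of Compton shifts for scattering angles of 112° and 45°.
112° produces the larger shift by a factor of 4.693

Calculate both shifts using Δλ = λ_C(1 - cos θ):

For θ₁ = 45°:
Δλ₁ = 2.4263 × (1 - cos(45°))
Δλ₁ = 2.4263 × 0.2929
Δλ₁ = 0.7106 pm

For θ₂ = 112°:
Δλ₂ = 2.4263 × (1 - cos(112°))
Δλ₂ = 2.4263 × 1.3746
Δλ₂ = 3.3352 pm

The 112° angle produces the larger shift.
Ratio: 3.3352/0.7106 = 4.693

(Intermediate values are shown rounded; full precision is carried through to the final answer.)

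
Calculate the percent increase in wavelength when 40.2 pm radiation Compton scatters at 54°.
2.4880%

Calculate the Compton shift:
Δλ = λ_C(1 - cos(54°))
Δλ = 2.4263 × (1 - cos(54°))
Δλ = 2.4263 × 0.4122
Δλ = 1.0002 pm

Percentage change:
(Δλ/λ₀) × 100 = (1.0002/40.2) × 100
= 2.4880%

(Intermediate values are shown rounded; full precision is carried through to the final answer.)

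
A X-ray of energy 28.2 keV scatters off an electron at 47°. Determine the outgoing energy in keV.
27.7136 keV

First convert energy to wavelength:
λ = hc/E, with hc ≈ 1239.842 keV·pm (i.e. 1239.842 eV·nm)

For E = 28.2 keV = 28200 eV:
λ = 1239.842 keV·pm / 28.2 keV
λ = 43.9660 pm

Calculate the Compton shift:
Δλ = λ_C(1 - cos(47°)) = 2.4263 × 0.3180
Δλ = 0.7716 pm

Final wavelength:
λ' = 43.9660 + 0.7716 = 44.7376 pm

Final energy:
E' = hc/λ' = 1239.842 / 44.7376 = 27.7136 keV

(Intermediate values are shown rounded; full precision is carried through to the final answer.)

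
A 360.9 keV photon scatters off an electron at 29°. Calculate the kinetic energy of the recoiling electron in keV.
29.3585 keV

By energy conservation: K_e = E_initial - E_final

First find the scattered photon energy:
Initial wavelength: λ = hc/E = 3.4354 pm
Compton shift: Δλ = λ_C(1 - cos(29°)) = 0.3042 pm
Final wavelength: λ' = 3.4354 + 0.3042 = 3.7396 pm
Final photon energy: E' = hc/λ' = 331.5415 keV

Electron kinetic energy:
K_e = E - E' = 360.9000 - 331.5415 = 29.3585 keV

(Intermediate values are shown rounded; full precision is carried through to the final answer.)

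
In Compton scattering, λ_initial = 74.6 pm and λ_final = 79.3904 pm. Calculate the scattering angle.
167.00°

First find the wavelength shift:
Δλ = λ' - λ = 79.3904 - 74.6 = 4.7904 pm

Using Δλ = λ_C(1 - cos θ), with λ_C = h/(m_e·c) ≈ 2.42631024 pm:
cos θ = 1 - Δλ/λ_C
cos θ = 1 - 4.7904/2.42631024
cos θ = -0.974356

θ = arccos(-0.974356)
θ = 167.00°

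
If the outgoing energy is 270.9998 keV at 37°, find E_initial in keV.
303.4000 keV

Convert final energy to wavelength (hc ≈ 1239.842 keV·pm):
λ' = hc/E' = 1239.842 / 270.9998 = 4.5751 pm

Calculate the Compton shift:
Δλ = λ_C(1 - cos(37°))
Δλ = 2.4263 × (1 - cos(37°))
Δλ = 0.4886 pm

Initial wavelength:
λ = λ' - Δλ = 4.5751 - 0.4886 = 4.0865 pm

Initial energy:
E = hc/λ = 1239.842 / 4.0865 = 303.4000 keV

(Intermediate values are shown rounded; full precision is carried through to the final answer.)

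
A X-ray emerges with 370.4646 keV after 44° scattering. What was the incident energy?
465.1001 keV

Convert final energy to wavelength (hc ≈ 1239.842 keV·pm):
λ' = hc/E' = 1239.842 / 370.4646 = 3.3467 pm

Calculate the Compton shift:
Δλ = λ_C(1 - cos(44°))
Δλ = 2.4263 × (1 - cos(44°))
Δλ = 0.6810 pm

Initial wavelength:
λ = λ' - Δλ = 3.3467 - 0.6810 = 2.6658 pm

Initial energy:
E = hc/λ = 1239.842 / 2.6658 = 465.1001 keV

(Intermediate values are shown rounded; full precision is carried through to the final answer.)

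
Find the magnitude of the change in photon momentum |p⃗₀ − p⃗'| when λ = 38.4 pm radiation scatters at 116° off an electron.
2.8058e-23 kg·m/s

Photon momentum magnitude is p = h/λ.

Initial momentum:
p₀ = h/λ = 6.6261e-34/3.8400e-11 = 1.7255e-23 kg·m/s

After scattering:
λ' = λ + Δλ = 38.4 + 3.4899 = 41.8899 pm
p' = h/λ' = 6.6261e-34/4.1890e-11 = 1.5818e-23 kg·m/s

Momentum is a vector; the scattered photon's direction makes angle θ = 116° with the incident direction. The magnitude of the vector change Δp⃗ = p⃗₀ − p⃗' is found from the law of cosines:
|Δp⃗|² = p₀² + p'² − 2p₀p'cos θ
|Δp⃗|² = (1.7255e-23)² + (1.5818e-23)² − 2·1.7255e-23·1.5818e-23·cos(116°)
|Δp⃗| = 2.8058e-23 kg·m/s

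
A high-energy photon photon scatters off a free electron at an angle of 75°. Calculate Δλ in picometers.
1.7983 pm

Using the Compton scattering formula:
Δλ = λ_C(1 - cos θ)

where λ_C = h/(m_e·c) ≈ 2.4263 pm is the Compton wavelength of an electron.

For θ = 75°:
cos(75°) = 0.2588
1 - cos(75°) = 0.7412

Δλ = 2.4263 × 0.7412
Δλ = 1.7983 pm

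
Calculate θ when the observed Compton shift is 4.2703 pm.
139.46°

From the Compton formula Δλ = λ_C(1 - cos θ), we can solve for θ:

cos θ = 1 - Δλ/λ_C

Given:
- Δλ = 4.2703 pm
- λ_C = h/(m_e·c) ≈ 2.42631024 pm

cos θ = 1 - 4.2703/2.42631024
cos θ = 1 - 1.759998
cos θ = -0.759998

θ = arccos(-0.759998)
θ = 139.46°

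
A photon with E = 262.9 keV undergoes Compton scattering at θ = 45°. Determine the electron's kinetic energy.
34.4281 keV

By energy conservation: K_e = E_initial - E_final

First find the scattered photon energy:
Initial wavelength: λ = hc/E = 4.7160 pm
Compton shift: Δλ = λ_C(1 - cos(45°)) = 0.7106 pm
Final wavelength: λ' = 4.7160 + 0.7106 = 5.4267 pm
Final photon energy: E' = hc/λ' = 228.4719 keV

Electron kinetic energy:
K_e = E - E' = 262.9000 - 228.4719 = 34.4281 keV

(Intermediate values are shown rounded; full precision is carried through to the final answer.)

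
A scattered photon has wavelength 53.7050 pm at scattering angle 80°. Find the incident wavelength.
51.7000 pm

From λ' = λ + Δλ, we have λ = λ' - Δλ

First calculate the Compton shift:
Δλ = λ_C(1 - cos θ)
Δλ = 2.4263 × (1 - cos(80°))
Δλ = 2.4263 × 0.8264
Δλ = 2.0050 pm

Initial wavelength:
λ = λ' - Δλ
λ = 53.7050 - 2.0050
λ = 51.7000 pm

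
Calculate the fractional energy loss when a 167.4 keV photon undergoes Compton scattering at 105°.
0.2920 (or 29.20%)

Calculate initial and final photon energies:

Initial: E₀ = 167.4 keV → λ₀ = 7.4065 pm
Compton shift: Δλ = 3.0543 pm
Final wavelength: λ' = 10.4607 pm
Final energy: E' = 118.5233 keV

Fractional energy loss:
(E₀ - E')/E₀ = (167.4000 - 118.5233)/167.4000
= 48.8767/167.4000
= 0.2920
= 29.20%

(Intermediate values are shown rounded; full precision is carried through to the final answer.)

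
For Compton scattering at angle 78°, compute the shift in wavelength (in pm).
1.9219 pm

Using the Compton scattering formula:
Δλ = λ_C(1 - cos θ)

where λ_C = h/(m_e·c) ≈ 2.4263 pm is the Compton wavelength of an electron.

For θ = 78°:
cos(78°) = 0.2079
1 - cos(78°) = 0.7921

Δλ = 2.4263 × 0.7921
Δλ = 1.9219 pm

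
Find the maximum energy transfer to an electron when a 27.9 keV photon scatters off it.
2.7467 keV

Maximum energy transfer occurs at θ = 180° (backscattering).

Initial photon: E₀ = 27.9 keV → λ₀ = 44.4388 pm

Maximum Compton shift (at 180°):
Δλ_max = 2λ_C = 2 × 2.4263 = 4.8526 pm

Final wavelength:
λ' = 44.4388 + 4.8526 = 49.2914 pm

Minimum photon energy (maximum energy to electron):
E'_min = hc/λ' = 25.1533 keV

Maximum electron kinetic energy:
K_max = E₀ - E'_min = 27.9000 - 25.1533 = 2.7467 keV

(Intermediate values are shown rounded; full precision is carried through to the final answer.)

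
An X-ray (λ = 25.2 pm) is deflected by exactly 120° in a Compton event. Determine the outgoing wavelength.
28.8395 pm

Using the Compton formula: λ' = λ + λ_C(1 − cos θ)

For θ = 120°, cos θ = -1/2 (exact) = -0.5000, so:
1 − cos 120° = 1 − (-1/2) = 1.5000

Δλ = λ_C × 1.5000 = 2.4263 × 1.5000 = 3.6395 pm

λ' = 25.2 + 3.6395 = 28.8395 pm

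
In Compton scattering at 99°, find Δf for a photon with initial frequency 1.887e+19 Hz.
2.832e+18 Hz (decrease)

Convert frequency to wavelength (c = 299792458 m/s):
λ₀ = c/f₀ = 299792458/1.887e+19 = 1.5887253e-11 m = 15.8873 pm

Calculate Compton shift:
Δλ = λ_C(1 - cos(99°)) = 2.8059 pm

Final wavelength:
λ' = λ₀ + Δλ = 15.8873 + 2.8059 = 18.6931 pm

Final frequency:
f' = c/λ' = 299792458/1.8693121e-11 = 1.6037581e+19 Hz

Frequency shift (decrease):
Δf = f₀ - f' = 1.887e+19 - 1.6037581e+19 = 2.832e+18 Hz

(Intermediate values are shown rounded; full precision is carried through to the final answer.)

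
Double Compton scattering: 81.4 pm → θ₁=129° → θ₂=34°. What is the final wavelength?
85.7680 pm

Apply Compton shift twice:

First scattering at θ₁ = 129°:
Δλ₁ = λ_C(1 - cos(129°))
Δλ₁ = 2.4263 × 1.6293
Δλ₁ = 3.9532 pm

After first scattering:
λ₁ = 81.4 + 3.9532 = 85.3532 pm

Second scattering at θ₂ = 34°:
Δλ₂ = λ_C(1 - cos(34°))
Δλ₂ = 2.4263 × 0.1710
Δλ₂ = 0.4148 pm

Final wavelength:
λ₂ = 85.3532 + 0.4148 = 85.7680 pm

Total shift: Δλ_total = 3.9532 + 0.4148 = 4.3680 pm

(Intermediate values are shown rounded; full precision is carried through to the final answer.)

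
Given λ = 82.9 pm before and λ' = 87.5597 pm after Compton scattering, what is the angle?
157.00°

First find the wavelength shift:
Δλ = λ' - λ = 87.5597 - 82.9 = 4.6597 pm

Using Δλ = λ_C(1 - cos θ), with λ_C = h/(m_e·c) ≈ 2.42631024 pm:
cos θ = 1 - Δλ/λ_C
cos θ = 1 - 4.6597/2.42631024
cos θ = -0.920488

θ = arccos(-0.920488)
θ = 157.00°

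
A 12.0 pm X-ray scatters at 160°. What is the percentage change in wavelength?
39.2191%

Calculate the Compton shift:
Δλ = λ_C(1 - cos(160°))
Δλ = 2.4263 × (1 - cos(160°))
Δλ = 2.4263 × 1.9397
Δλ = 4.7063 pm

Percentage change:
(Δλ/λ₀) × 100 = (4.7063/12.0) × 100
= 39.2191%

(Intermediate values are shown rounded; full precision is carried through to the final answer.)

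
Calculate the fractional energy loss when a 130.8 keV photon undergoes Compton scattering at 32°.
0.0374 (or 3.74%)

Calculate initial and final photon energies:

Initial: E₀ = 130.8 keV → λ₀ = 9.4789 pm
Compton shift: Δλ = 0.3687 pm
Final wavelength: λ' = 9.8476 pm
Final energy: E' = 125.9030 keV

Fractional energy loss:
(E₀ - E')/E₀ = (130.8000 - 125.9030)/130.8000
= 4.8970/130.8000
= 0.0374
= 3.74%

(Intermediate values are shown rounded; full precision is carried through to the final answer.)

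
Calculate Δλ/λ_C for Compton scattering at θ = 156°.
1.9135 λ_C

The Compton shift formula is:
Δλ = λ_C(1 - cos θ)

Dividing both sides by λ_C:
Δλ/λ_C = 1 - cos θ

For θ = 156°:
Δλ/λ_C = 1 - cos(156°)
Δλ/λ_C = 1 - -0.9135
Δλ/λ_C = 1.9135

This means the shift is 1.9135 × λ_C = 4.6429 pm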